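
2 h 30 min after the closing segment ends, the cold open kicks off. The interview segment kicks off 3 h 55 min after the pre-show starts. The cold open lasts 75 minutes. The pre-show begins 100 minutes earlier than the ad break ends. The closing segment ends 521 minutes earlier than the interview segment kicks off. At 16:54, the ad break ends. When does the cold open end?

The pre-show starts at 16:54 − 100 min = 15:14.
The interview segment starts at 15:14 + 235 min = 19:09.
The closing segment ends at 19:09 − 521 min = 10:28.
The cold open starts at 10:28 + 150 min = 12:58.
The cold open ends at 12:58 + 75 min = 14:13.

14:13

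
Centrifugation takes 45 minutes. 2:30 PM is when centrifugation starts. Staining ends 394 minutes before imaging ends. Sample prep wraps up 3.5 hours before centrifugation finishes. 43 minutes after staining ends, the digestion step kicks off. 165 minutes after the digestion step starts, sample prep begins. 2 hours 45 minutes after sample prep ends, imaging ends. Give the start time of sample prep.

11:24 AM

Centrifugation ends at 2:30 PM + 45 min = 3:15 PM.
Sample prep ends at 3:15 PM − 210 min = 11:45 AM.
Imaging ends at 11:45 AM + 165 min = 2:30 PM.
Staining ends at 2:30 PM − 394 min = 7:56 AM.
The digestion step starts at 7:56 AM + 43 min = 8:39 AM.
Sample prep starts at 8:39 AM + 165 min = 11:24 AM.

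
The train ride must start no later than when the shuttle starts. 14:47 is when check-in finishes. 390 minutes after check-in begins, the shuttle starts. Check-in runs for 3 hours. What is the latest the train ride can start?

18:17

Check-in starts at 14:47 − 180 min = 11:47.
The shuttle starts at 11:47 + 390 min = 18:17.
The train ride is bounded by the shuttle, so the latest it can start is 18:17.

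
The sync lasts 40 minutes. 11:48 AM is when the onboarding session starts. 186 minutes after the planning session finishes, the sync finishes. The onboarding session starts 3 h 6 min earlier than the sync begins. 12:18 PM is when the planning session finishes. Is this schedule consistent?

The sync ends at 12:18 PM + 186 min = 3:24 PM.
The sync starts at 3:24 PM − 40 min = 2:44 PM.
The onboarding session starts at 2:44 PM − 186 min = 11:38 AM.
But the onboarding session is also said to start at 11:48 AM — a 10-minute conflict.

No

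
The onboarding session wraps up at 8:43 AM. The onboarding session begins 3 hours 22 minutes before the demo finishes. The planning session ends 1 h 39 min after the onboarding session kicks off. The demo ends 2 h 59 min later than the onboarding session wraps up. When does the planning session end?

The demo ends at 8:43 AM + 179 min = 11:42 AM.
The onboarding session starts at 11:42 AM − 202 min = 8:20 AM.
The planning session ends at 8:20 AM + 99 min = 9:59 AM.

9:59 AM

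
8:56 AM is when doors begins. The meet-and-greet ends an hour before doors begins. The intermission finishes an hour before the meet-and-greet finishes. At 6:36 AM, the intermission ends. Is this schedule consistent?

The meet-and-greet ends at 8:56 AM − 60 min = 7:56 AM.
The intermission ends at 7:56 AM − 60 min = 6:56 AM.
But the intermission is also said to end at 6:36 AM — a 20-minute conflict.

No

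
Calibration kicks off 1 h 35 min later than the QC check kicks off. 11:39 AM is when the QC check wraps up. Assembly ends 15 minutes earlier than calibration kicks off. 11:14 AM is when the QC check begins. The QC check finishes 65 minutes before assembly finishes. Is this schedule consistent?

No

Calibration starts at 11:14 AM + 95 min = 12:49 PM.
Assembly ends at 12:49 PM − 15 min = 12:34 PM.
The QC check ends at 12:34 PM − 65 min = 11:29 AM.
But the QC check is also said to end at 11:39 AM — a 10-minute conflict.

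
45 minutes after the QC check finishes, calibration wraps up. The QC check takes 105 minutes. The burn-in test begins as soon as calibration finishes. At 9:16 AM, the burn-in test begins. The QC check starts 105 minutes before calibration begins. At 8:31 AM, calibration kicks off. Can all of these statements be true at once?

Yes

The QC check starts at 8:31 AM − 105 min = 6:46 AM.
The QC check ends at 6:46 AM + 105 min = 8:31 AM.
Calibration ends at 8:31 AM + 45 min = 9:16 AM.
So the burn-in test starts at 9:16 AM.
That matches the stated 9:16 AM, so the schedule is consistent.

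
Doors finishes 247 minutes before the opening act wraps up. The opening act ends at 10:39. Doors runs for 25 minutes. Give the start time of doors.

06:07

Doors ends at 10:39 − 247 min = 06:32.
Doors starts at 06:32 − 25 min = 06:07.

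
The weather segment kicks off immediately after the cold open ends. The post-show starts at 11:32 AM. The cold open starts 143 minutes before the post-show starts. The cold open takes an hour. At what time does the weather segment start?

10:09 AM

The cold open starts at 11:32 AM − 143 min = 9:09 AM.
The cold open ends at 9:09 AM + 60 min = 10:09 AM.
So the weather segment starts at 10:09 AM.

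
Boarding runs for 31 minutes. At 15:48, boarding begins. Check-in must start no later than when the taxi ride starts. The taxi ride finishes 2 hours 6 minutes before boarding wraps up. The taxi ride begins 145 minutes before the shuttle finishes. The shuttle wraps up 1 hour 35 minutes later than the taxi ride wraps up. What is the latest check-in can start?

13:23

Boarding ends at 15:48 + 31 min = 16:19.
The taxi ride ends at 16:19 − 126 min = 14:13.
The shuttle ends at 14:13 + 95 min = 15:48.
The taxi ride starts at 15:48 − 145 min = 13:23.
Check-in is bounded by the taxi ride, so the latest it can start is 13:23.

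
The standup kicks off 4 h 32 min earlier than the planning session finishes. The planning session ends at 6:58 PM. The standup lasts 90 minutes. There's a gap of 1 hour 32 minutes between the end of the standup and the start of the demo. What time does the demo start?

The standup starts at 6:58 PM − 272 min = 2:26 PM.
The standup ends at 2:26 PM + 90 min = 3:56 PM.
The demo starts at 3:56 PM + 92 min = 5:28 PM.

5:28 PM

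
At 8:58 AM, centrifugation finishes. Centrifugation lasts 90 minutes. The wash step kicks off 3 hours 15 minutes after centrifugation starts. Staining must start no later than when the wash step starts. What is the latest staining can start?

10:43 AM

Centrifugation starts at 8:58 AM − 90 min = 7:28 AM.
The wash step starts at 7:28 AM + 195 min = 10:43 AM.
Staining is bounded by the wash step, so the latest it can start is 10:43 AM.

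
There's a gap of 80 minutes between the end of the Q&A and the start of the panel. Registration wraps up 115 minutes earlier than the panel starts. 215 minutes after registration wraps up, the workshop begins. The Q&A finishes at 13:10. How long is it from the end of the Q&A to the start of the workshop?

The panel starts at 13:10 + 80 min = 14:30.
Registration ends at 14:30 − 115 min = 12:35.
The workshop starts at 12:35 + 215 min = 16:10.
From 13:10 to 16:10 is 180 minutes.

180 minutes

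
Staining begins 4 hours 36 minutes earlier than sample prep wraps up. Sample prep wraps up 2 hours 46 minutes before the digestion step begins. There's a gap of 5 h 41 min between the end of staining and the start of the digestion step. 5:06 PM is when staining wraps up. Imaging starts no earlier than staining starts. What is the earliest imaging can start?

3:25 PM

The digestion step starts at 5:06 PM + 341 min = 10:47 PM.
Sample prep ends at 10:47 PM − 166 min = 8:01 PM.
Staining starts at 8:01 PM − 276 min = 3:25 PM.
Imaging is bounded by staining, so the earliest it can start is 3:25 PM.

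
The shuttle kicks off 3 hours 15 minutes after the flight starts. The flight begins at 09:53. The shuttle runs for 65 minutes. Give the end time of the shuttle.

The shuttle starts at 09:53 + 195 min = 13:08.
The shuttle ends at 13:08 + 65 min = 14:13.

14:13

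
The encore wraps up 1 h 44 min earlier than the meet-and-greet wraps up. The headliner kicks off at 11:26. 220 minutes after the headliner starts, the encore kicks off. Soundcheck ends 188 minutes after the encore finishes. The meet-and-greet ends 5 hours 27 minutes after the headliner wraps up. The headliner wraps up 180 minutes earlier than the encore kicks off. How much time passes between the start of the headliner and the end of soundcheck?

The encore starts at 11:26 + 220 min = 15:06.
The headliner ends at 15:06 − 180 min = 12:06.
The meet-and-greet ends at 12:06 + 327 min = 17:33.
The encore ends at 17:33 − 104 min = 15:49.
Soundcheck ends at 15:49 + 188 min = 18:57.
From 11:26 to 18:57 is 7 h 31 min.

7 h 31 min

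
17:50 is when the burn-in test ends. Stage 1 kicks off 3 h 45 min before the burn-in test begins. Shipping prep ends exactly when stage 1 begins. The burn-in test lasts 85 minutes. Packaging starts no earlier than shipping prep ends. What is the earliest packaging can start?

12:40

The burn-in test starts at 17:50 − 85 min = 16:25.
Stage 1 starts at 16:25 − 225 min = 12:40.
So shipping prep ends at 12:40.
Packaging is bounded by shipping prep, so the earliest it can start is 12:40.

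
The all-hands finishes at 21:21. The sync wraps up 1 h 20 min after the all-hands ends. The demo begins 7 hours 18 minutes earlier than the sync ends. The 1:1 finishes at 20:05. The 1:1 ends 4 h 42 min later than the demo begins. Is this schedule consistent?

Yes

The sync ends at 21:21 + 80 min = 22:41.
The demo starts at 22:41 − 438 min = 15:23.
The 1:1 ends at 15:23 + 282 min = 20:05.
That matches the stated 20:05, so the schedule is consistent.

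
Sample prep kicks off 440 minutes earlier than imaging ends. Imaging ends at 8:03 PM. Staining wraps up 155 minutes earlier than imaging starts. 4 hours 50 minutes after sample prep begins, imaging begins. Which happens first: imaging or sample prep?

sample prep

Sample prep starts at 8:03 PM − 440 min = 12:43 PM.
Imaging starts at 12:43 PM + 290 min = 5:33 PM.
Imaging starts at 5:33 PM and sample prep starts at 12:43 PM, so sample prep is first.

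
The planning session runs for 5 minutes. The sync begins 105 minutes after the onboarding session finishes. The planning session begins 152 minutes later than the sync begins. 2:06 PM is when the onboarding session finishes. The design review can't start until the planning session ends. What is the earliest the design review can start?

The sync starts at 2:06 PM + 105 min = 3:51 PM.
The planning session starts at 3:51 PM + 152 min = 6:23 PM.
The planning session ends at 6:23 PM + 5 min = 6:28 PM.
The design review is bounded by the planning session, so the earliest it can start is 6:28 PM.

6:28 PM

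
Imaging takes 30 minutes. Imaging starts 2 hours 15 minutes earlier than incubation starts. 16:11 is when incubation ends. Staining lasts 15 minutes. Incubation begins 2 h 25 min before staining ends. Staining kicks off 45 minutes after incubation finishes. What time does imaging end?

Staining starts at 16:11 + 45 min = 16:56.
Staining ends at 16:56 + 15 min = 17:11.
Incubation starts at 17:11 − 145 min = 14:46.
Imaging starts at 14:46 − 135 min = 12:31.
Imaging ends at 12:31 + 30 min = 13:01.

13:01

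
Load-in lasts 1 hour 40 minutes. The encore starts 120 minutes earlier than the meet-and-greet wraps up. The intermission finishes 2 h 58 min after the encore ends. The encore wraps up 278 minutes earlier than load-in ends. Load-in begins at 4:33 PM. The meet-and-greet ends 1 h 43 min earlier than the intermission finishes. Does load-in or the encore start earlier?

the encore

Load-in ends at 4:33 PM + 100 min = 6:13 PM.
The encore ends at 6:13 PM − 278 min = 1:35 PM.
The intermission ends at 1:35 PM + 178 min = 4:33 PM.
The meet-and-greet ends at 4:33 PM − 103 min = 2:50 PM.
The encore starts at 2:50 PM − 120 min = 12:50 PM.
Load-in starts at 4:33 PM and the encore starts at 12:50 PM, so the encore is first.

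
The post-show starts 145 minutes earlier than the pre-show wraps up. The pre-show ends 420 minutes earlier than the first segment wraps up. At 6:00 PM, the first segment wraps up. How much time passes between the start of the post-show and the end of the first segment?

565 minutes

The pre-show ends at 6:00 PM − 420 min = 11:00 AM.
The post-show starts at 11:00 AM − 145 min = 8:35 AM.
From 8:35 AM to 6:00 PM is 565 minutes.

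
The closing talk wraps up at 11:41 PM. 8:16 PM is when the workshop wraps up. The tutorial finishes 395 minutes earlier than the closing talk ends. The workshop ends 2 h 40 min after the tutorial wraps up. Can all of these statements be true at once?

The tutorial ends at 11:41 PM − 395 min = 5:06 PM.
The workshop ends at 5:06 PM + 160 min = 7:46 PM.
But the workshop is also said to end at 8:16 PM — a 30-minute conflict.

No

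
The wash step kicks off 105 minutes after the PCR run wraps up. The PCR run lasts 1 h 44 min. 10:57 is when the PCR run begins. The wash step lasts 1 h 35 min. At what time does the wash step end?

16:01

The PCR run ends at 10:57 + 104 min = 12:41.
The wash step starts at 12:41 + 105 min = 14:26.
The wash step ends at 14:26 + 95 min = 16:01.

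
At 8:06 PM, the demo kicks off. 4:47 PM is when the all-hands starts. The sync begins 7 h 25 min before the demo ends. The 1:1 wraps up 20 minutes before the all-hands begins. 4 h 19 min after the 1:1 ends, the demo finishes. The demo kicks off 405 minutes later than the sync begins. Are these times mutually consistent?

The 1:1 ends at 4:47 PM − 20 min = 4:27 PM.
The demo ends at 4:27 PM + 259 min = 8:46 PM.
The sync starts at 8:46 PM − 445 min = 1:21 PM.
The demo starts at 1:21 PM + 405 min = 8:06 PM.
That matches the stated 8:06 PM, so the schedule is consistent.

Yes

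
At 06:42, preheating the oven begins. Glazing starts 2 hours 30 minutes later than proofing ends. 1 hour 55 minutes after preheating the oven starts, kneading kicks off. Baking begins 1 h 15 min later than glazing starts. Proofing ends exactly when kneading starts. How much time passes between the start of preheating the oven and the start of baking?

Kneading starts at 06:42 + 115 min = 08:37.
So proofing ends at 08:37.
Glazing starts at 08:37 + 150 min = 11:07.
Baking starts at 11:07 + 75 min = 12:22.
From 06:42 to 12:22 is 340 minutes.

340 minutes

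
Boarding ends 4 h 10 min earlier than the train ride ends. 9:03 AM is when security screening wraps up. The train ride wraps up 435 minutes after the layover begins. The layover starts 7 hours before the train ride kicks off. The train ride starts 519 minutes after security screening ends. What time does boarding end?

1:47 PM

The train ride starts at 9:03 AM + 519 min = 5:42 PM.
The layover starts at 5:42 PM − 420 min = 10:42 AM.
The train ride ends at 10:42 AM + 435 min = 5:57 PM.
Boarding ends at 5:57 PM − 250 min = 1:47 PM.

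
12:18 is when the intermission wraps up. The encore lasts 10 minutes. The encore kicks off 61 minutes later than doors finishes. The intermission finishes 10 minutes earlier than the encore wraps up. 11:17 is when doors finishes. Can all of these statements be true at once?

The encore starts at 11:17 + 61 min = 12:18.
The encore ends at 12:18 + 10 min = 12:28.
The intermission ends at 12:28 − 10 min = 12:18.
That matches the stated 12:18, so the schedule is consistent.

Yes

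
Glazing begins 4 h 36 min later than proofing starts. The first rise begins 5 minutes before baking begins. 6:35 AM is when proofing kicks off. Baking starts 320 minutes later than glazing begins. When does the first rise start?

4:26 PM

Glazing starts at 6:35 AM + 276 min = 11:11 AM.
Baking starts at 11:11 AM + 320 min = 4:31 PM.
The first rise starts at 4:31 PM − 5 min = 4:26 PM.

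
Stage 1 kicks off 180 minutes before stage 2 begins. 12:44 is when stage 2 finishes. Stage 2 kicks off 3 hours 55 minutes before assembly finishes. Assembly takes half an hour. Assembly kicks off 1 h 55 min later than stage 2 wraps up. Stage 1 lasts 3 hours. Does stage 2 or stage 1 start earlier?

Assembly starts at 12:44 + 115 min = 14:39.
Assembly ends at 14:39 + 30 min = 15:09.
Stage 2 starts at 15:09 − 235 min = 11:14.
Stage 1 starts at 11:14 − 180 min = 08:14.
Stage 2 starts at 11:14 and stage 1 starts at 08:14, so stage 1 is first.

stage 1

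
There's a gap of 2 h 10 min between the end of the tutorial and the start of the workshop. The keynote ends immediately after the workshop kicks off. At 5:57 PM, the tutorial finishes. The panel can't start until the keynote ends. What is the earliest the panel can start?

The workshop starts at 5:57 PM + 130 min = 8:07 PM.
So the keynote ends at 8:07 PM.
The panel is bounded by the keynote, so the earliest it can start is 8:07 PM.

8:07 PM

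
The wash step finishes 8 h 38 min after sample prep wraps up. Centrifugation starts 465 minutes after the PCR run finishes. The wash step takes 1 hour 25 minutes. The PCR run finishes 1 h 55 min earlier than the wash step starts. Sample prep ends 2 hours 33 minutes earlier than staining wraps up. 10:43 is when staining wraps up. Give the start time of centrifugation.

21:13

Sample prep ends at 10:43 − 153 min = 08:10.
The wash step ends at 08:10 + 518 min = 16:48.
The wash step starts at 16:48 − 85 min = 15:23.
The PCR run ends at 15:23 − 115 min = 13:28.
Centrifugation starts at 13:28 + 465 min = 21:13.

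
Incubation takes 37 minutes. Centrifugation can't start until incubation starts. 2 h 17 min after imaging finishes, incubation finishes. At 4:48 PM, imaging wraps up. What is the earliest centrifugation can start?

6:28 PM

Incubation ends at 4:48 PM + 137 min = 7:05 PM.
Incubation starts at 7:05 PM − 37 min = 6:28 PM.
Centrifugation is bounded by incubation, so the earliest it can start is 6:28 PM.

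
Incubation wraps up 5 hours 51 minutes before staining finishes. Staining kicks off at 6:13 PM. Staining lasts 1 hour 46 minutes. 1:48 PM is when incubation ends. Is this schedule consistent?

Staining ends at 6:13 PM + 106 min = 7:59 PM.
Incubation ends at 7:59 PM − 351 min = 2:08 PM.
But incubation is also said to end at 1:48 PM — a 20-minute conflict.

No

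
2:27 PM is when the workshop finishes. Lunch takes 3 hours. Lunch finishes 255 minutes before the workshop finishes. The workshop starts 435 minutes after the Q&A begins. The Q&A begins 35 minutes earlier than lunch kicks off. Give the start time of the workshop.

1:52 PM

Lunch ends at 2:27 PM − 255 min = 10:12 AM.
Lunch starts at 10:12 AM − 180 min = 7:12 AM.
The Q&A starts at 7:12 AM − 35 min = 6:37 AM.
The workshop starts at 6:37 AM + 435 min = 1:52 PM.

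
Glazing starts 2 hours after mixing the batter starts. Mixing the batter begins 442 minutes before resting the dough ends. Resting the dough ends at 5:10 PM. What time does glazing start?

Mixing the batter starts at 5:10 PM − 442 min = 9:48 AM.
Glazing starts at 9:48 AM + 120 min = 11:48 AM.

11:48 AM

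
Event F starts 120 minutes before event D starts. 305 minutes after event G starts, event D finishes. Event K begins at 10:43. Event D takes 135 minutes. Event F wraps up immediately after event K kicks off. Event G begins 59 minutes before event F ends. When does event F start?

Event F ends at 10:43.
Event G starts at 10:43 − 59 min = 09:44.
Event D ends at 09:44 + 305 min = 14:49.
Event D starts at 14:49 − 135 min = 12:34.
Event F starts at 12:34 − 120 min = 10:34.

10:34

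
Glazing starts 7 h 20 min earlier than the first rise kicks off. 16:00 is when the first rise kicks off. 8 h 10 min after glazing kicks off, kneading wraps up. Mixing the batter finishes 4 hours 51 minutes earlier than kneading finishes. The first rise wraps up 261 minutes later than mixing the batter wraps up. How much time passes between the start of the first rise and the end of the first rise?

20 minutes

Glazing starts at 16:00 − 440 min = 08:40.
Kneading ends at 08:40 + 490 min = 16:50.
Mixing the batter ends at 16:50 − 291 min = 11:59.
The first rise ends at 11:59 + 261 min = 16:20.
From 16:00 to 16:20 is 20 minutes.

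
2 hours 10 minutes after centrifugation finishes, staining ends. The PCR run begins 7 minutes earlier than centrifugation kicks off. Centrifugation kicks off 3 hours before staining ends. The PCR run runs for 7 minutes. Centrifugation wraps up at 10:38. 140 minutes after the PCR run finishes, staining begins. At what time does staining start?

Staining ends at 10:38 + 130 min = 12:48.
Centrifugation starts at 12:48 − 180 min = 09:48.
The PCR run starts at 09:48 − 7 min = 09:41.
The PCR run ends at 09:41 + 7 min = 09:48.
Staining starts at 09:48 + 140 min = 12:08.

12:08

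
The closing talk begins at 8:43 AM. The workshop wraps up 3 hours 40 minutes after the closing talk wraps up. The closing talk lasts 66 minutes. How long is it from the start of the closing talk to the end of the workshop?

4 hours 46 minutes

The closing talk ends at 8:43 AM + 66 min = 9:49 AM.
The workshop ends at 9:49 AM + 220 min = 1:29 PM.
From 8:43 AM to 1:29 PM is 4 hours 46 minutes.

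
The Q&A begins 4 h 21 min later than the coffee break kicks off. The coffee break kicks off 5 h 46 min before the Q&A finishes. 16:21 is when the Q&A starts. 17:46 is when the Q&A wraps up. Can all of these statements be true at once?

The coffee break starts at 17:46 − 346 min = 12:00.
The Q&A starts at 12:00 + 261 min = 16:21.
That matches the stated 16:21, so the schedule is consistent.

Yes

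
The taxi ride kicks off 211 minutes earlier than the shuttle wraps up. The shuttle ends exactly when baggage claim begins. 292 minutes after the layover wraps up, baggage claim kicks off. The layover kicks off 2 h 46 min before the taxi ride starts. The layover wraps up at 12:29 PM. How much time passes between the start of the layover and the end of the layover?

1 hour 25 minutes

Baggage claim starts at 12:29 PM + 292 min = 5:21 PM.
So the shuttle ends at 5:21 PM.
The taxi ride starts at 5:21 PM − 211 min = 1:50 PM.
The layover starts at 1:50 PM − 166 min = 11:04 AM.
From 11:04 AM to 12:29 PM is 1 hour 25 minutes.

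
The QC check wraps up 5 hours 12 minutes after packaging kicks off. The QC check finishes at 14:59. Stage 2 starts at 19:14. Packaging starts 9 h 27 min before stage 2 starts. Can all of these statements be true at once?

Yes

Packaging starts at 19:14 − 567 min = 09:47.
The QC check ends at 09:47 + 312 min = 14:59.
That matches the stated 14:59, so the schedule is consistent.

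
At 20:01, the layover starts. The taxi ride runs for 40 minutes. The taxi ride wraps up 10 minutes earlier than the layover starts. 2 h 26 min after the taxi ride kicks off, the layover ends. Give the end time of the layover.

21:37

The taxi ride ends at 20:01 − 10 min = 19:51.
The taxi ride starts at 19:51 − 40 min = 19:11.
The layover ends at 19:11 + 146 min = 21:37.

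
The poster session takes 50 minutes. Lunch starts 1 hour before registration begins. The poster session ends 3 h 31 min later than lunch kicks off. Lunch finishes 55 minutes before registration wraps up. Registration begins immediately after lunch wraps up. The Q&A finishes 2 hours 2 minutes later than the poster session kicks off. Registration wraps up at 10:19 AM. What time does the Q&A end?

Lunch ends at 10:19 AM − 55 min = 9:24 AM.
So registration starts at 9:24 AM.
Lunch starts at 9:24 AM − 60 min = 8:24 AM.
The poster session ends at 8:24 AM + 211 min = 11:55 AM.
The poster session starts at 11:55 AM − 50 min = 11:05 AM.
The Q&A ends at 11:05 AM + 122 min = 1:07 PM.

1:07 PM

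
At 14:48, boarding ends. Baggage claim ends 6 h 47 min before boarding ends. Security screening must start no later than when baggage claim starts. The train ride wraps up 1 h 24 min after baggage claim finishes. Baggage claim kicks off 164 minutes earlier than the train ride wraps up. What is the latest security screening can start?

06:41

Baggage claim ends at 14:48 − 407 min = 08:01.
The train ride ends at 08:01 + 84 min = 09:25.
Baggage claim starts at 09:25 − 164 min = 06:41.
Security screening is bounded by baggage claim, so the latest it can start is 06:41.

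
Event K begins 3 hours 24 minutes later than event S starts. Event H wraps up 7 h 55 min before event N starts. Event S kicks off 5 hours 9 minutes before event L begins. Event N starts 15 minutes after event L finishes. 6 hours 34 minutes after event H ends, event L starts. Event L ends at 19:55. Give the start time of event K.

17:04

Event N starts at 19:55 + 15 min = 20:10.
Event H ends at 20:10 − 475 min = 12:15.
Event L starts at 12:15 + 394 min = 18:49.
Event S starts at 18:49 − 309 min = 13:40.
Event K starts at 13:40 + 204 min = 17:04.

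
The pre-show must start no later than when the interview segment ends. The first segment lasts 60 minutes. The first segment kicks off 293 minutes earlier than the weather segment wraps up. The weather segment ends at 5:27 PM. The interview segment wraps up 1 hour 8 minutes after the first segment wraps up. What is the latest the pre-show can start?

2:42 PM

The first segment starts at 5:27 PM − 293 min = 12:34 PM.
The first segment ends at 12:34 PM + 60 min = 1:34 PM.
The interview segment ends at 1:34 PM + 68 min = 2:42 PM.
The pre-show is bounded by the interview segment, so the latest it can start is 2:42 PM.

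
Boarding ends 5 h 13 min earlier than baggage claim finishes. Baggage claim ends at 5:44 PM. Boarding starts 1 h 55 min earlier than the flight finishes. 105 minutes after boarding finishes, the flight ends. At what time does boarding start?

Boarding ends at 5:44 PM − 313 min = 12:31 PM.
The flight ends at 12:31 PM + 105 min = 2:16 PM.
Boarding starts at 2:16 PM − 115 min = 12:21 PM.

12:21 PM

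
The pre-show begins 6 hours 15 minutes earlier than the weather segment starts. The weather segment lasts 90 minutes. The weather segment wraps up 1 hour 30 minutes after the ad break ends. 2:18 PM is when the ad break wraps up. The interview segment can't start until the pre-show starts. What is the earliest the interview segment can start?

8:03 AM

The weather segment ends at 2:18 PM + 90 min = 3:48 PM.
The weather segment starts at 3:48 PM − 90 min = 2:18 PM.
The pre-show starts at 2:18 PM − 375 min = 8:03 AM.
The interview segment is bounded by the pre-show, so the earliest it can start is 8:03 AM.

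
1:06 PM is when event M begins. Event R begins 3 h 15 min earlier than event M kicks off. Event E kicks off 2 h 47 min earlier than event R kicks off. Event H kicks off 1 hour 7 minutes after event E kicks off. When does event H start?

8:11 AM

Event R starts at 1:06 PM − 195 min = 9:51 AM.
Event E starts at 9:51 AM − 167 min = 7:04 AM.
Event H starts at 7:04 AM + 67 min = 8:11 AM.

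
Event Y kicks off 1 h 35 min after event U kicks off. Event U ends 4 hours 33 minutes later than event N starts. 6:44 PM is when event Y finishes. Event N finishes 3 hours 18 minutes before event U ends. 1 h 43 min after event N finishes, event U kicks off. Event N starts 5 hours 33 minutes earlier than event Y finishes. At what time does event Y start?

Event N starts at 6:44 PM − 333 min = 1:11 PM.
Event U ends at 1:11 PM + 273 min = 5:44 PM.
Event N ends at 5:44 PM − 198 min = 2:26 PM.
Event U starts at 2:26 PM + 103 min = 4:09 PM.
Event Y starts at 4:09 PM + 95 min = 5:44 PM.

5:44 PM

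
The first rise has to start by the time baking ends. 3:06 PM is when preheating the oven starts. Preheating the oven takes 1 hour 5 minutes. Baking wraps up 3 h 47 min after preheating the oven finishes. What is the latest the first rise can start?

7:58 PM

Preheating the oven ends at 3:06 PM + 65 min = 4:11 PM.
Baking ends at 4:11 PM + 227 min = 7:58 PM.
The first rise is bounded by baking, so the latest it can start is 7:58 PM.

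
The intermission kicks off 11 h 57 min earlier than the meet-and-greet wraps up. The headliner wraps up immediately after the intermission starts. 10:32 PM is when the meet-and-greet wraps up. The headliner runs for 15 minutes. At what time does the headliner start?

The intermission starts at 10:32 PM − 717 min = 10:35 AM.
So the headliner ends at 10:35 AM.
The headliner starts at 10:35 AM − 15 min = 10:20 AM.

10:20 AM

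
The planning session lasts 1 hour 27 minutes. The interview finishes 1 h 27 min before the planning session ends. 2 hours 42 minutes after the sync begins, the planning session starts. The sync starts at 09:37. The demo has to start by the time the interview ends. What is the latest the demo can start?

12:19

The planning session starts at 09:37 + 162 min = 12:19.
The planning session ends at 12:19 + 87 min = 13:46.
The interview ends at 13:46 − 87 min = 12:19.
The demo is bounded by the interview, so the latest it can start is 12:19.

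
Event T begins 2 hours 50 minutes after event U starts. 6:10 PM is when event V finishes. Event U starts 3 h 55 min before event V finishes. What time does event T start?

Event U starts at 6:10 PM − 235 min = 2:15 PM.
Event T starts at 2:15 PM + 170 min = 5:05 PM.

5:05 PM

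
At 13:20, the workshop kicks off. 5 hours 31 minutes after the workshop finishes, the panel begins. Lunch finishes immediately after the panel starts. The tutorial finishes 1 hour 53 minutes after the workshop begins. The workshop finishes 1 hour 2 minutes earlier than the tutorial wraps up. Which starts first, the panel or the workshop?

The tutorial ends at 13:20 + 113 min = 15:13.
The workshop ends at 15:13 − 62 min = 14:11.
The panel starts at 14:11 + 331 min = 19:42.
The panel starts at 19:42 and the workshop starts at 13:20, so the workshop is first.

the workshop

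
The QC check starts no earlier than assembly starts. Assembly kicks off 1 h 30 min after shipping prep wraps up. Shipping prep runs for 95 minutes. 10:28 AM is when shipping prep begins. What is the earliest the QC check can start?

Shipping prep ends at 10:28 AM + 95 min = 12:03 PM.
Assembly starts at 12:03 PM + 90 min = 1:33 PM.
The QC check is bounded by assembly, so the earliest it can start is 1:33 PM.

1:33 PM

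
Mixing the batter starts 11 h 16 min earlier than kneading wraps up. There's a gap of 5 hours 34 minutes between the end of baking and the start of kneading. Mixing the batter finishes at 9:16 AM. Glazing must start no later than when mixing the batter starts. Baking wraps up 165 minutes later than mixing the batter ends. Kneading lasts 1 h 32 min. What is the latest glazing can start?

Baking ends at 9:16 AM + 165 min = 12:01 PM.
Kneading starts at 12:01 PM + 334 min = 5:35 PM.
Kneading ends at 5:35 PM + 92 min = 7:07 PM.
Mixing the batter starts at 7:07 PM − 676 min = 7:51 AM.
Glazing is bounded by mixing the batter, so the latest it can start is 7:51 AM.

7:51 AM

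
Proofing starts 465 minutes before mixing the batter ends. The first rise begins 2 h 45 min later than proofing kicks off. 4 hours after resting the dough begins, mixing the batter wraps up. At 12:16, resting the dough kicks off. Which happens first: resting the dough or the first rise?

Mixing the batter ends at 12:16 + 240 min = 16:16.
Proofing starts at 16:16 − 465 min = 08:31.
The first rise starts at 08:31 + 165 min = 11:16.
Resting the dough starts at 12:16 and the first rise starts at 11:16, so the first rise is first.

the first rise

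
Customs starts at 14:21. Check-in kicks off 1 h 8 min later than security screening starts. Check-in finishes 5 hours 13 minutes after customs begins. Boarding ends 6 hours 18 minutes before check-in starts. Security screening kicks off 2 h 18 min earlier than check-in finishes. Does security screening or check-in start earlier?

Check-in ends at 14:21 + 313 min = 19:34.
Security screening starts at 19:34 − 138 min = 17:16.
Check-in starts at 17:16 + 68 min = 18:24.
Security screening starts at 17:16 and check-in starts at 18:24, so security screening is first.

security screening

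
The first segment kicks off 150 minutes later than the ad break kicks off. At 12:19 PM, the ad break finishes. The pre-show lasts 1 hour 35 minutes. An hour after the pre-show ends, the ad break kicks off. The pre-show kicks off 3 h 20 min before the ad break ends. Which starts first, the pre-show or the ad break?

the pre-show

The pre-show starts at 12:19 PM − 200 min = 8:59 AM.
The pre-show ends at 8:59 AM + 95 min = 10:34 AM.
The ad break starts at 10:34 AM + 60 min = 11:34 AM.
The pre-show starts at 8:59 AM and the ad break starts at 11:34 AM, so the pre-show is first.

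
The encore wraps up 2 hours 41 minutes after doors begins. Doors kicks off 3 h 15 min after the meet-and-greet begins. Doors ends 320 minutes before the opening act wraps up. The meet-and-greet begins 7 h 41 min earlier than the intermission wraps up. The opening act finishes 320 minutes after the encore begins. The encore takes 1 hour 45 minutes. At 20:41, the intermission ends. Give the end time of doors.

17:11

The meet-and-greet starts at 20:41 − 461 min = 13:00.
Doors starts at 13:00 + 195 min = 16:15.
The encore ends at 16:15 + 161 min = 18:56.
The encore starts at 18:56 − 105 min = 17:11.
The opening act ends at 17:11 + 320 min = 22:31.
Doors ends at 22:31 − 320 min = 17:11.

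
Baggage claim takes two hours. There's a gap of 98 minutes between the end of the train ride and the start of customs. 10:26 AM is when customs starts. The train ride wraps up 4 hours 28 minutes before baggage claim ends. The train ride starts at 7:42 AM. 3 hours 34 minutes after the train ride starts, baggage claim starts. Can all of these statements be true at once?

Baggage claim starts at 7:42 AM + 214 min = 11:16 AM.
Baggage claim ends at 11:16 AM + 120 min = 1:16 PM.
The train ride ends at 1:16 PM − 268 min = 8:48 AM.
Customs starts at 8:48 AM + 98 min = 10:26 AM.
That matches the stated 10:26 AM, so the schedule is consistent.

Yes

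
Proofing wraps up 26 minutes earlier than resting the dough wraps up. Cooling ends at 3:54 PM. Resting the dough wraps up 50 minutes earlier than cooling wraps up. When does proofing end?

Resting the dough ends at 3:54 PM − 50 min = 3:04 PM.
Proofing ends at 3:04 PM − 26 min = 2:38 PM.

2:38 PM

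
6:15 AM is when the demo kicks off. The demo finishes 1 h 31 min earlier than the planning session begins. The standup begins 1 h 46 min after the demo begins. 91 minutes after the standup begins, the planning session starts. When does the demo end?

8:01 AM

The standup starts at 6:15 AM + 106 min = 8:01 AM.
The planning session starts at 8:01 AM + 91 min = 9:32 AM.
The demo ends at 9:32 AM − 91 min = 8:01 AM.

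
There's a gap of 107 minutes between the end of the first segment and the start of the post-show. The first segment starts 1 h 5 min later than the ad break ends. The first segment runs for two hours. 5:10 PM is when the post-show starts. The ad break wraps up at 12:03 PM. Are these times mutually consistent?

No

The first segment starts at 12:03 PM + 65 min = 1:08 PM.
The first segment ends at 1:08 PM + 120 min = 3:08 PM.
The post-show starts at 3:08 PM + 107 min = 4:55 PM.
But the post-show is also said to start at 5:10 PM — a 15-minute conflict.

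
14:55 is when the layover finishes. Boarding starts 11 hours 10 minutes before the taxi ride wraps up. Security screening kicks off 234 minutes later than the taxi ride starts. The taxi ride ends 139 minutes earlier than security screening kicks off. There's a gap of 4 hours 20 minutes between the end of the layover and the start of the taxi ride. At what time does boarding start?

09:40

The taxi ride starts at 14:55 + 260 min = 19:15.
Security screening starts at 19:15 + 234 min = 23:09.
The taxi ride ends at 23:09 − 139 min = 20:50.
Boarding starts at 20:50 − 670 min = 09:40.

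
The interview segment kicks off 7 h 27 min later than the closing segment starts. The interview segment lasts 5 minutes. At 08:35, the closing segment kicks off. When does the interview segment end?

16:07

The interview segment starts at 08:35 + 447 min = 16:02.
The interview segment ends at 16:02 + 5 min = 16:07.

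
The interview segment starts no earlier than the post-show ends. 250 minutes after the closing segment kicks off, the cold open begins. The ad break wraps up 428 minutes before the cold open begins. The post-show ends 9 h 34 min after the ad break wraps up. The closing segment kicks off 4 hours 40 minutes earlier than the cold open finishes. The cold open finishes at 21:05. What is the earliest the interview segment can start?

The closing segment starts at 21:05 − 280 min = 16:25.
The cold open starts at 16:25 + 250 min = 20:35.
The ad break ends at 20:35 − 428 min = 13:27.
The post-show ends at 13:27 + 574 min = 23:01.
The interview segment is bounded by the post-show, so the earliest it can start is 23:01.

23:01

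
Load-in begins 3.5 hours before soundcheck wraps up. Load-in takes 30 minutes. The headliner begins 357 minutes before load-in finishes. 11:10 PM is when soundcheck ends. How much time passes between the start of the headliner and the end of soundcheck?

537 minutes

Load-in starts at 11:10 PM − 210 min = 7:40 PM.
Load-in ends at 7:40 PM + 30 min = 8:10 PM.
The headliner starts at 8:10 PM − 357 min = 2:13 PM.
From 2:13 PM to 11:10 PM is 537 minutes.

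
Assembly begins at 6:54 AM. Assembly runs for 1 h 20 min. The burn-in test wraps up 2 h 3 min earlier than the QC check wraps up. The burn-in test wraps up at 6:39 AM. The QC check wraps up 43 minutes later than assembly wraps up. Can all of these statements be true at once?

No

Assembly ends at 6:54 AM + 80 min = 8:14 AM.
The QC check ends at 8:14 AM + 43 min = 8:57 AM.
The burn-in test ends at 8:57 AM − 123 min = 6:54 AM.
But the burn-in test is also said to end at 6:39 AM — a 15-minute conflict.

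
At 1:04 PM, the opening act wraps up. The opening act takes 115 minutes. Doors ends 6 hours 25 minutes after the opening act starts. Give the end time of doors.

5:34 PM

The opening act starts at 1:04 PM − 115 min = 11:09 AM.
Doors ends at 11:09 AM + 385 min = 5:34 PM.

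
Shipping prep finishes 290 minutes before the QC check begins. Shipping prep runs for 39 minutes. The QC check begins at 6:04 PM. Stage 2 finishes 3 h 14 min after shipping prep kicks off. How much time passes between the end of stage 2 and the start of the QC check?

2 h 15 min

Shipping prep ends at 6:04 PM − 290 min = 1:14 PM.
Shipping prep starts at 1:14 PM − 39 min = 12:35 PM.
Stage 2 ends at 12:35 PM + 194 min = 3:49 PM.
From 3:49 PM to 6:04 PM is 2 h 15 min.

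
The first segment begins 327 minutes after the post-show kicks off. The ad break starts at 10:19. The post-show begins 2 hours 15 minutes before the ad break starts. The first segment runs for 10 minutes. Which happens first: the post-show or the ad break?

The post-show starts at 10:19 − 135 min = 08:04.
The post-show starts at 08:04 and the ad break starts at 10:19, so the post-show is first.

the post-show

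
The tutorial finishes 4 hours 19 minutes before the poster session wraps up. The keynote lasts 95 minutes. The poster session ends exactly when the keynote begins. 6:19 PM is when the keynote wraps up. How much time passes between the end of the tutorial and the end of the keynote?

The keynote starts at 6:19 PM − 95 min = 4:44 PM.
So the poster session ends at 4:44 PM.
The tutorial ends at 4:44 PM − 259 min = 12:25 PM.
From 12:25 PM to 6:19 PM is 5 h 54 min.

5 h 54 min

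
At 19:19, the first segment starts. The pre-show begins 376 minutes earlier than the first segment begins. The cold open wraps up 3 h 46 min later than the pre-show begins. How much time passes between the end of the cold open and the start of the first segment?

2 h 30 min

The pre-show starts at 19:19 − 376 min = 13:03.
The cold open ends at 13:03 + 226 min = 16:49.
From 16:49 to 19:19 is 2 h 30 min.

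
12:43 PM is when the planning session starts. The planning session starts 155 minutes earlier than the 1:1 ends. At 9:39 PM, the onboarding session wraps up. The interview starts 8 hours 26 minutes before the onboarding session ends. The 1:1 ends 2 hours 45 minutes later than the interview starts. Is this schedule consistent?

The interview starts at 9:39 PM − 506 min = 1:13 PM.
The 1:1 ends at 1:13 PM + 165 min = 3:58 PM.
The planning session starts at 3:58 PM − 155 min = 1:23 PM.
But the planning session is also said to start at 12:43 PM — a 40-minute conflict.

No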